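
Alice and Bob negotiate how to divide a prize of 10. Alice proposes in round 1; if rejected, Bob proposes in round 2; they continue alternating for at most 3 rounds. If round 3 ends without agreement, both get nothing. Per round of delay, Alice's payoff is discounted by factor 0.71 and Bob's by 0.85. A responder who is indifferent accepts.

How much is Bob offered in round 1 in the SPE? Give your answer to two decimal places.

Round 3 (Alice proposes): rejection yields 0 for Bob; Alice offers 0 and keeps 10.
Round 2 (Bob proposes): Alice can get 10 next round, worth 0.71 × 10 = 7.1 now, so Bob offers 7.1, keeping 2.9.
Round 1 (Alice proposes): Bob can get 2.9 next round, worth 0.85 × 2.9 = 2.465 now. Alice offers 2.465 and keeps 10 − 2.465 = 7.535.

2.47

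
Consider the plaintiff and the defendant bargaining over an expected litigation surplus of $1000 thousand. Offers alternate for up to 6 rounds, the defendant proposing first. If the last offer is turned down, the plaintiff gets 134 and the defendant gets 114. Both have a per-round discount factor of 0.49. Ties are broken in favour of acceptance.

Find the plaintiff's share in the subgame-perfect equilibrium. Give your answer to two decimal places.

334.93

Round 6 (the plaintiff proposes): the defendant gets 114 if talks fail, so the plaintiff offers 114 and keeps 886.
Round 5 (the defendant proposes): the plaintiff can get 886 next round, worth 0.49 × 886 = 434.14 now. The defendant offers 434.14 and keeps 1000 − 434.14 = 565.86.
Round 4 (the plaintiff proposes): the defendant can get 565.86 next round, worth 0.49 × 565.86 = 277.2714 now. The plaintiff offers 277.2714 and keeps 1000 − 277.2714 = 722.7286.
Round 3 (the defendant proposes): the plaintiff can get 722.7286 next round, worth 0.49 × 722.7286 = 354.137014 now. The defendant offers 354.137014 and keeps 1000 − 354.137014 = 645.862986.
Round 2 (the plaintiff proposes): the defendant can get 645.862986 next round, worth 0.49 × 645.862986 = 316.47286314 now; the plaintiff offers that and keeps 683.52713686.
Round 1 (the defendant proposes): the plaintiff can get 683.52713686 next round, worth 0.49 × 683.52713686 = 334.9282970614 now; the defendant offers that and keeps 665.0717029386.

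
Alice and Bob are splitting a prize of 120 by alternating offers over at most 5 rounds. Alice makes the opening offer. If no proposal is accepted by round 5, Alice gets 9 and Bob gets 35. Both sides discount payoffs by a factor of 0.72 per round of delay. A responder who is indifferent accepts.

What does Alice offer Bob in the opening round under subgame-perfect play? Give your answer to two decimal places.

46.14

Round 5 (Alice proposes): Bob gets 35 if talks fail, so Alice offers 35 and keeps 85.
Round 4 (Bob proposes): Alice can get 85 next round, worth 0.72 × 85 = 61.2 now; Bob offers that and keeps 58.8.
Round 3 (Alice proposes): Bob can get 58.8 next round, worth 0.72 × 58.8 = 42.336 now. Alice offers 42.336 and keeps 120 − 42.336 = 77.664.
Round 2 (Bob proposes): Alice can get 77.664 next round, worth 0.72 × 77.664 = 55.91808 now, so Bob offers 55.91808, keeping 64.08192.
Round 1 (Alice proposes): Bob can get 64.08192 next round, worth 0.72 × 64.08192 = 46.1389824 now; Alice offers that and keeps 73.8610176.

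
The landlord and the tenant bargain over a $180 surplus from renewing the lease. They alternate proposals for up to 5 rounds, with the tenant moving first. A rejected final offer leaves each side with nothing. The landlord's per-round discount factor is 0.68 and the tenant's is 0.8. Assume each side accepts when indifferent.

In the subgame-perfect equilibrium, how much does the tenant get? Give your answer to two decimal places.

142.20

Round 5 (the tenant proposes): rejection yields 0 for the landlord; the tenant offers 0 and keeps 180.
Round 4 (the landlord proposes): the tenant can get 180 next round, worth 0.8 × 180 = 144 now; the landlord offers that and keeps 36.
Round 3 (the tenant proposes): the landlord can get 36 next round, worth 0.68 × 36 = 24.48 now. The tenant offers 24.48 and keeps 180 − 24.48 = 155.52.
Round 2 (the landlord proposes): the tenant can get 155.52 next round, worth 0.8 × 155.52 = 124.416 now, so the landlord offers 124.416, keeping 55.584.
Round 1 (the tenant proposes): the landlord can get 55.584 next round, worth 0.68 × 55.584 = 37.79712 now; the tenant offers that and keeps 142.20288.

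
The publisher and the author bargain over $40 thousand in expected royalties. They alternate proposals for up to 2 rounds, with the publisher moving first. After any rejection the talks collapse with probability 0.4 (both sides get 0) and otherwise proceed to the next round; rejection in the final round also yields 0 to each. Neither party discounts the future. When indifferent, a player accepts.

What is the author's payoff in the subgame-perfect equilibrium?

24

Round 2 (the author proposes): rejection yields 0 for the publisher; the author offers 0 and keeps 40.
Round 1 (the publisher proposes): rejecting gives the author an expected 0.6 × 40 = 24, so the publisher offers 24, keeping 16.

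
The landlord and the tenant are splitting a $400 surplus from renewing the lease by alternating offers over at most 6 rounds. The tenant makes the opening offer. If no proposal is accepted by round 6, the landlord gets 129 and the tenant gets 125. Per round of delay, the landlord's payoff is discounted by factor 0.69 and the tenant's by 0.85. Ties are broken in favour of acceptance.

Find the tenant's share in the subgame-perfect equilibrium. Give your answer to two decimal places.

By backward induction:
Round 6 (the landlord proposes): the tenant gets 125 if talks fail, so the landlord offers 125 and keeps 275.
Round 5 (the tenant proposes): the landlord can get 275 next round, worth 0.69 × 275 = 189.75 now. The tenant offers 189.75 and keeps 400 − 189.75 = 210.25.
Round 4 (the landlord proposes): the tenant can get 210.25 next round, worth 0.85 × 210.25 = 178.7125 now; the landlord offers that and keeps 221.2875.
Round 3 (the tenant proposes): the landlord can get 221.2875 next round, worth 0.69 × 221.2875 = 152.688375 now. The tenant offers 152.688375 and keeps 400 − 152.688375 = 247.311625.
Round 2 (the landlord proposes): the tenant can get 247.311625 next round, worth 0.85 × 247.311625 = 210.21488125 now, so the landlord offers 210.21488125, keeping 189.78511875.
Round 1 (the tenant proposes): the landlord can get 189.78511875 next round, worth 0.69 × 189.78511875 = 130.9517319375 now; the tenant offers that and keeps 269.0482680625.

269.05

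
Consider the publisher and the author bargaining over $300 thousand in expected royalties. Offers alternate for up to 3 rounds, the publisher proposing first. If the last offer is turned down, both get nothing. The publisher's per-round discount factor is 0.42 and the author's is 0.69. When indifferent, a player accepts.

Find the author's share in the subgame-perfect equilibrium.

120.06

Round 3 (the publisher proposes): rejection yields 0 for the author; the publisher offers 0 and keeps 300.
Round 2 (the author proposes): the publisher can get 300 next round, worth 0.42 × 300 = 126 now, so the author offers 126, keeping 174.
Round 1 (the publisher proposes): the author can get 174 next round, worth 0.69 × 174 = 120.06 now, so the publisher offers 120.06, keeping 179.94.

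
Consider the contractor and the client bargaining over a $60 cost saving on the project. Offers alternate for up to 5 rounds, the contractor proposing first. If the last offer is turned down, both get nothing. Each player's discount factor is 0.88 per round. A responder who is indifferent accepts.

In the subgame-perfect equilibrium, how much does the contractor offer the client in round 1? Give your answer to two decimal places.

By backward induction:
Round 5 (the contractor proposes): the client will accept anything ≥ 0, so the contractor offers 0 and keeps 60.
Round 4 (the client proposes): the contractor can get 60 next round, worth 0.88 × 60 = 52.8 now. The client offers 52.8 and keeps 60 − 52.8 = 7.2.
Round 3 (the contractor proposes): the client can get 7.2 next round, worth 0.88 × 7.2 = 6.336 now; the contractor offers that and keeps 53.664.
Round 2 (the client proposes): the contractor can get 53.664 next round, worth 0.88 × 53.664 = 47.22432 now, so the client offers 47.22432, keeping 12.77568.
Round 1 (the contractor proposes): the client can get 12.77568 next round, worth 0.88 × 12.77568 = 11.2425984 now, so the contractor offers 11.2425984, keeping 48.7574016.

11.24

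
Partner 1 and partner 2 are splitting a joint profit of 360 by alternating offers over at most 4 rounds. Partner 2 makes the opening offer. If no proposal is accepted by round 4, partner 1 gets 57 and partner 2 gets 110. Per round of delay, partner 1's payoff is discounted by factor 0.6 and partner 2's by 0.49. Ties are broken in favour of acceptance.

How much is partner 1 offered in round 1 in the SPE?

154.26

Round 4 (partner 1 proposes): partner 2 gets 110 if talks fail, so partner 1 offers 110 and keeps 250.
Round 3 (partner 2 proposes): partner 1 can get 250 next round, worth 0.6 × 250 = 150 now; partner 2 offers that and keeps 210.
Round 2 (partner 1 proposes): partner 2 can get 210 next round, worth 0.49 × 210 = 102.9 now; partner 1 offers that and keeps 257.1.
Round 1 (partner 2 proposes): partner 1 can get 257.1 next round, worth 0.6 × 257.1 = 154.26 now, so partner 2 offers 154.26, keeping 205.74.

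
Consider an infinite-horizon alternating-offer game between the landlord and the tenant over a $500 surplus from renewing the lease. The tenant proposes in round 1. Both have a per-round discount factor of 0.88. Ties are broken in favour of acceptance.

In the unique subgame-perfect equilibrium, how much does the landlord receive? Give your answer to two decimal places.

Let x be the tenant's share when the tenant proposes and y be the landlord's share when the landlord proposes.
The landlord accepts iff offered ≥ 0.88·y, so x = 500 − 0.88y. Symmetrically y = 500 − 0.88x.
Substituting: x = 500 − 0.88(500 − 0.88x), giving x(1 − 0.88·0.88) = 500(1 − 0.88).
So x = 500 × 0.12 / 0.2256 ≈ 265.9574, and the landlord receives 500 − x ≈ 234.0426.

234.04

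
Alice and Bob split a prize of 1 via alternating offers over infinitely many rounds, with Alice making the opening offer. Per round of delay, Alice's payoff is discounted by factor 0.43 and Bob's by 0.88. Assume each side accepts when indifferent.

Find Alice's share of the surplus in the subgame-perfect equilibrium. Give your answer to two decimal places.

Let x be Alice's share when Alice proposes and y be Bob's share when Bob proposes.
Bob accepts iff offered ≥ 0.88·y, so x = 1 − 0.88y. Symmetrically y = 1 − 0.43x.
Substituting: x = 1 − 0.88(1 − 0.43x), giving x(1 − 0.43·0.88) = 1(1 − 0.88).
So x = 1 × 0.12 / 0.6216 ≈ 0.1931, and Bob receives 1 − x ≈ 0.8069.

0.19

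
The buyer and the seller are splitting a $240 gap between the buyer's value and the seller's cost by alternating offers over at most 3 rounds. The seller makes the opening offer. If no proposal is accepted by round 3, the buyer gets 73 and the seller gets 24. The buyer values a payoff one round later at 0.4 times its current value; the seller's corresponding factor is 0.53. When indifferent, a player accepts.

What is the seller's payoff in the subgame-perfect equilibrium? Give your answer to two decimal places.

Round 3 (the seller proposes): the buyer gets 73 if talks fail, so the seller offers 73 and keeps 167.
Round 2 (the buyer proposes): the seller can get 167 next round, worth 0.53 × 167 = 88.51 now. The buyer offers 88.51 and keeps 240 − 88.51 = 151.49.
Round 1 (the seller proposes): the buyer can get 151.49 next round, worth 0.4 × 151.49 = 60.596 now; the seller offers that and keeps 179.404.

179.40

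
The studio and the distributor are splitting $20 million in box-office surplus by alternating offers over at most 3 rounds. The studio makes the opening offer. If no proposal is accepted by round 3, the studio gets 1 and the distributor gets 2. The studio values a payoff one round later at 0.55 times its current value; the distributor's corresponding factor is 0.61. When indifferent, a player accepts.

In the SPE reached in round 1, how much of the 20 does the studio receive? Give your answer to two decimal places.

13.84

Round 3 (the studio proposes): the distributor gets 2 if talks fail, so the studio offers 2 and keeps 18.
Round 2 (the distributor proposes): the studio can get 18 next round, worth 0.55 × 18 = 9.9 now; the distributor offers that and keeps 10.1.
Round 1 (the studio proposes): the distributor can get 10.1 next round, worth 0.61 × 10.1 = 6.161 now. The studio offers 6.161 and keeps 20 − 6.161 = 13.839.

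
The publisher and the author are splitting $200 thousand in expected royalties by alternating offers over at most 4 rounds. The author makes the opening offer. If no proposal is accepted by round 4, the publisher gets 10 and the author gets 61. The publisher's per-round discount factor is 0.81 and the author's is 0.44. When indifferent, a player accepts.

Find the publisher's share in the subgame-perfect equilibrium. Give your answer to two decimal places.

Round 4 (the publisher proposes): the author gets 61 if talks fail, so the publisher offers 61 and keeps 139.
Round 3 (the author proposes): the publisher can get 139 next round, worth 0.81 × 139 = 112.59 now, so the author offers 112.59, keeping 87.41.
Round 2 (the publisher proposes): the author can get 87.41 next round, worth 0.44 × 87.41 = 38.4604 now; the publisher offers that and keeps 161.5396.
Round 1 (the author proposes): the publisher can get 161.5396 next round, worth 0.81 × 161.5396 = 130.847076 now, so the author offers 130.847076, keeping 69.152924.

130.85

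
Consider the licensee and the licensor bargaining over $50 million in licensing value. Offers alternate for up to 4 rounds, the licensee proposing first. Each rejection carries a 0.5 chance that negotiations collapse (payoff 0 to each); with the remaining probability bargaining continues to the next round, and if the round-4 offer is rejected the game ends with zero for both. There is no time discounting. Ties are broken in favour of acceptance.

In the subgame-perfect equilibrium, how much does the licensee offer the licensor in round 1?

18.75

By backward induction:
Round 4 (the licensor proposes): the licensee will accept anything ≥ 0, so the licensor offers 0 and keeps 50.
Round 3 (the licensee proposes): rejecting gives the licensor an expected 0.5 × 50 = 25, so the licensee offers 25, keeping 25.
Round 2 (the licensor proposes): rejecting gives the licensee an expected 0.5 × 25 = 12.5. The licensor offers 12.5 and keeps 50 − 12.5 = 37.5.
Round 1 (the licensee proposes): rejecting gives the licensor an expected 0.5 × 37.5 = 18.75, so the licensee offers 18.75, keeping 31.25.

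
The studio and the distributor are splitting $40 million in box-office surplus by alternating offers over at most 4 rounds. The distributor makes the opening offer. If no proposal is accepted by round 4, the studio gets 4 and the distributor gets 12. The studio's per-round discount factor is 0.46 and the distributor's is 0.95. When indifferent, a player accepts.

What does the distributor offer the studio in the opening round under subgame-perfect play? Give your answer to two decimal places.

Work backward from the last round.
Round 4 (the studio proposes): the distributor gets 12 if talks fail, so the studio offers 12 and keeps 28.
Round 3 (the distributor proposes): the studio can get 28 next round, worth 0.46 × 28 = 12.88 now. The distributor offers 12.88 and keeps 40 − 12.88 = 27.12.
Round 2 (the studio proposes): the distributor can get 27.12 next round, worth 0.95 × 27.12 = 25.764 now; the studio offers that and keeps 14.236.
Round 1 (the distributor proposes): the studio can get 14.236 next round, worth 0.46 × 14.236 = 6.54856 now. The distributor offers 6.54856 and keeps 40 − 6.54856 = 33.45144.

6.55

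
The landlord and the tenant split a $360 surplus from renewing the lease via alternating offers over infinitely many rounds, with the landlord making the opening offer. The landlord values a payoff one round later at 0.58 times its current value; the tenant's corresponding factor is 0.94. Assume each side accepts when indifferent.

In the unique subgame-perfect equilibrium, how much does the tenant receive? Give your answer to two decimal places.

312.51

In a stationary SPE each proposer offers the other exactly their discounted continuation value.
If the landlord keeps x when proposing and the tenant keeps y when proposing, then x = 360 − 0.94y and y = 360 − 0.58x.
Solving: x = 360(1 − 0.94) / (1 − 0.58·0.94) = 21.6 / 0.4548 ≈ 47.4934.
The tenant gets 360 − 47.4934 ≈ 312.5066.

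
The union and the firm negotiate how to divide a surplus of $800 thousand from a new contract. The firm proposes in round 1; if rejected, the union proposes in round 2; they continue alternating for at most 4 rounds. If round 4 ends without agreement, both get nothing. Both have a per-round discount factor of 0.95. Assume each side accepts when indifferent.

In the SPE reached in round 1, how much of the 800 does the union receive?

Round 4 (the union proposes): the firm will accept anything ≥ 0, so the union offers 0 and keeps 800.
Round 3 (the firm proposes): the union can get 800 next round, worth 0.95 × 800 = 760 now; the firm offers that and keeps 40.
Round 2 (the union proposes): the firm can get 40 next round, worth 0.95 × 40 = 38 now. The union offers 38 and keeps 800 − 38 = 762.
Round 1 (the firm proposes): the union can get 762 next round, worth 0.95 × 762 = 723.9 now, so the firm offers 723.9, keeping 76.1.

723.9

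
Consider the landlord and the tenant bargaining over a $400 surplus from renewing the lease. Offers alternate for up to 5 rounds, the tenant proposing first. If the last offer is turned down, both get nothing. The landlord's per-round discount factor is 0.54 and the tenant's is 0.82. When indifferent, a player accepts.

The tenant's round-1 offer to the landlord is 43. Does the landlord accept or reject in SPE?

Work out the landlord's continuation value if the offer is rejected.
Round 5 (the tenant proposes): rejection yields 0 for the landlord; the tenant offers 0 and keeps 400.
Round 4 (the landlord proposes): the tenant can get 400 next round, worth 0.82 × 400 = 328 now, so the landlord offers 328, keeping 72.
Round 3 (the tenant proposes): the landlord can get 72 next round, worth 0.54 × 72 = 38.88 now; the tenant offers that and keeps 361.12.
Round 2 (the landlord proposes): the tenant can get 361.12 next round, worth 0.82 × 361.12 = 296.1184 now, so the landlord offers 296.1184, keeping 103.8816.
So by rejecting in round 1, the landlord gets 103.8816 next round, worth 0.54 × 103.8816 = 56.096064 now.
Offer 43 < 56.096064, so the landlord rejects.

Reject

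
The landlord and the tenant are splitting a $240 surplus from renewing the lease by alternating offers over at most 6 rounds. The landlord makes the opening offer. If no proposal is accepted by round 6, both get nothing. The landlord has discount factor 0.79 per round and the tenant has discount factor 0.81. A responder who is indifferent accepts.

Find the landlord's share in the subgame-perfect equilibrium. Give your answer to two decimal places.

93.45

Work backward from the last round.
Round 6 (the tenant proposes): the landlord will accept anything ≥ 0, so the tenant offers 0 and keeps 240.
Round 5 (the landlord proposes): the tenant can get 240 next round, worth 0.81 × 240 = 194.4 now; the landlord offers that and keeps 45.6.
Round 4 (the tenant proposes): the landlord can get 45.6 next round, worth 0.79 × 45.6 = 36.024 now. The tenant offers 36.024 and keeps 240 − 36.024 = 203.976.
Round 3 (the landlord proposes): the tenant can get 203.976 next round, worth 0.81 × 203.976 = 165.22056 now. The landlord offers 165.22056 and keeps 240 − 165.22056 = 74.77944.
Round 2 (the tenant proposes): the landlord can get 74.77944 next round, worth 0.79 × 74.77944 = 59.0757576 now; the tenant offers that and keeps 180.9242424.
Round 1 (the landlord proposes): the tenant can get 180.9242424 next round, worth 0.81 × 180.9242424 = 146.548636344 now. The landlord offers 146.548636344 and keeps 240 − 146.548636344 = 93.451363656.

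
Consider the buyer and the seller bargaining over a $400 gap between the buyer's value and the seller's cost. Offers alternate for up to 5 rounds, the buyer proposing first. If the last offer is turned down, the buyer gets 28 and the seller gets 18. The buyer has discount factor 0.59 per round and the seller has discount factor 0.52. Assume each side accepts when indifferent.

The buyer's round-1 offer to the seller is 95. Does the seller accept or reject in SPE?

Reject

Round 5 (the buyer proposes): the seller gets 18 if talks fail, so the buyer offers 18 and keeps 382.
Round 4 (the seller proposes): the buyer can get 382 next round, worth 0.59 × 382 = 225.38 now, so the seller offers 225.38, keeping 174.62.
Round 3 (the buyer proposes): the seller can get 174.62 next round, worth 0.52 × 174.62 = 90.8024 now, so the buyer offers 90.8024, keeping 309.1976.
Round 2 (the seller proposes): the buyer can get 309.1976 next round, worth 0.59 × 309.1976 = 182.426584 now. The seller offers 182.426584 and keeps 400 − 182.426584 = 217.573416.
So by rejecting in round 1, the seller gets 217.573416 next round, worth 0.52 × 217.573416 = 113.13817632 now.
Offer 95 < 113.13817632, so the seller rejects.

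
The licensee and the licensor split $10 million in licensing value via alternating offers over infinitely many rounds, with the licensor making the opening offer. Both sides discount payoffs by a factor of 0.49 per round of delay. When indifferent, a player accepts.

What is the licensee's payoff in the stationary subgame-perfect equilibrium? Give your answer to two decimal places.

3.29

Let x be the licensor's share when the licensor proposes and y be the licensee's share when the licensee proposes.
The licensee accepts iff offered ≥ 0.49·y, so x = 10 − 0.49y. Symmetrically y = 10 − 0.49x.
Substituting: x = 10 − 0.49(10 − 0.49x), giving x(1 − 0.49·0.49) = 10(1 − 0.49).
So x = 10 × 0.51 / 0.7599 ≈ 6.7114, and the licensee receives 10 − x ≈ 3.2886.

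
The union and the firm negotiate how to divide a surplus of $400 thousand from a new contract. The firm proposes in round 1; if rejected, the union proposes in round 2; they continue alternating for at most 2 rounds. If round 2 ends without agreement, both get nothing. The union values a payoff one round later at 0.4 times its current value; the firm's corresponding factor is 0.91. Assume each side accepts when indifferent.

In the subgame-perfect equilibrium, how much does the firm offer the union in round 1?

160

Round 2 (the union proposes): the firm will accept anything ≥ 0, so the union offers 0 and keeps 400.
Round 1 (the firm proposes): the union can get 400 next round, worth 0.4 × 400 = 160 now. The firm offers 160 and keeps 400 − 160 = 240.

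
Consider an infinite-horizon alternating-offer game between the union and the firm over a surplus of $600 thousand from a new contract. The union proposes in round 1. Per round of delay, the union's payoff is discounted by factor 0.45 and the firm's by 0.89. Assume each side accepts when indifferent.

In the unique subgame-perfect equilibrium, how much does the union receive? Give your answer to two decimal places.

110.09

In a stationary SPE each proposer offers the other exactly their discounted continuation value.
If the union keeps x when proposing and the firm keeps y when proposing, then x = 600 − 0.89y and y = 600 − 0.45x.
Solving: x = 600(1 − 0.89) / (1 − 0.45·0.89) = 66 / 0.5995 ≈ 110.0917.
The firm gets 600 − 110.0917 ≈ 489.9083.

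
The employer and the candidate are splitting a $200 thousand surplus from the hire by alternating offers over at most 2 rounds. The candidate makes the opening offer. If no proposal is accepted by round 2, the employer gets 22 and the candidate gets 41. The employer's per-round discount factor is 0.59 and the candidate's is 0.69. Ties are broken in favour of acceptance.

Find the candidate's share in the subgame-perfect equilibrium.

Round 2 (the employer proposes): the candidate gets 41 if talks fail, so the employer offers 41 and keeps 159.
Round 1 (the candidate proposes): the employer can get 159 next round, worth 0.59 × 159 = 93.81 now; the candidate offers that and keeps 106.19.

106.19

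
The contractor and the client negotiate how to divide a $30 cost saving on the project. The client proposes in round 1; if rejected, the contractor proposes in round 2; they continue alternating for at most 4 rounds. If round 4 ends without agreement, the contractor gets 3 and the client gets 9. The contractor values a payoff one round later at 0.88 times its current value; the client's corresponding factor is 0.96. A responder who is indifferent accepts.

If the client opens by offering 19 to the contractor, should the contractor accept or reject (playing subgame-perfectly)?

Accept

Round 4 (the contractor proposes): the client gets 9 if talks fail, so the contractor offers 9 and keeps 21.
Round 3 (the client proposes): the contractor can get 21 next round, worth 0.88 × 21 = 18.48 now. The client offers 18.48 and keeps 30 − 18.48 = 11.52.
Round 2 (the contractor proposes): the client can get 11.52 next round, worth 0.96 × 11.52 = 11.0592 now, so the contractor offers 11.0592, keeping 18.9408.
So by rejecting in round 1, the contractor gets 18.9408 next round, worth 0.88 × 18.9408 = 16.667904 now.
Offer 19 ≥ 16.667904, so the contractor accepts.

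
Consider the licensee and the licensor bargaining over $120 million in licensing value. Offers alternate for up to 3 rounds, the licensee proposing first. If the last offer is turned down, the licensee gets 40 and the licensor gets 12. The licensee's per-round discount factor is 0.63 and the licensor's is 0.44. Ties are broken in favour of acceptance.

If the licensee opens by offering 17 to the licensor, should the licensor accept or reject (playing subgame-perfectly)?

Reject

Round 3 (the licensee proposes): the licensor gets 12 if talks fail, so the licensee offers 12 and keeps 108.
Round 2 (the licensor proposes): the licensee can get 108 next round, worth 0.63 × 108 = 68.04 now. The licensor offers 68.04 and keeps 120 − 68.04 = 51.96.
So by rejecting in round 1, the licensor gets 51.96 next round, worth 0.44 × 51.96 = 22.8624 now.
Offer 17 < 22.8624, so the licensor rejects.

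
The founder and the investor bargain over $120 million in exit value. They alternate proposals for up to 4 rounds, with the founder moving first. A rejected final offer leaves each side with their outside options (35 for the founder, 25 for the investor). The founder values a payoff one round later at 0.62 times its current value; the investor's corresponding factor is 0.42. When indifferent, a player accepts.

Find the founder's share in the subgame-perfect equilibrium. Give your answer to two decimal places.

Round 4 (the investor proposes): the founder gets 35 if talks fail, so the investor offers 35 and keeps 85.
Round 3 (the founder proposes): the investor can get 85 next round, worth 0.42 × 85 = 35.7 now; the founder offers that and keeps 84.3.
Round 2 (the investor proposes): the founder can get 84.3 next round, worth 0.62 × 84.3 = 52.266 now, so the investor offers 52.266, keeping 67.734.
Round 1 (the founder proposes): the investor can get 67.734 next round, worth 0.42 × 67.734 = 28.44828 now. The founder offers 28.44828 and keeps 120 − 28.44828 = 91.55172.

91.55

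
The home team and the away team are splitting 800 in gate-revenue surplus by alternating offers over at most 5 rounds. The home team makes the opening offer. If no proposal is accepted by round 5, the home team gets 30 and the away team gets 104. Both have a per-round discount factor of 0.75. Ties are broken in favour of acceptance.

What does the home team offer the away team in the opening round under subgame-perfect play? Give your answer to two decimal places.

267.28

Round 5 (the home team proposes): the away team gets 104 if talks fail, so the home team offers 104 and keeps 696.
Round 4 (the away team proposes): the home team can get 696 next round, worth 0.75 × 696 = 522 now; the away team offers that and keeps 278.
Round 3 (the home team proposes): the away team can get 278 next round, worth 0.75 × 278 = 208.5 now, so the home team offers 208.5, keeping 591.5.
Round 2 (the away team proposes): the home team can get 591.5 next round, worth 0.75 × 591.5 = 443.625 now; the away team offers that and keeps 356.375.
Round 1 (the home team proposes): the away team can get 356.375 next round, worth 0.75 × 356.375 = 267.28125 now; the home team offers that and keeps 532.71875.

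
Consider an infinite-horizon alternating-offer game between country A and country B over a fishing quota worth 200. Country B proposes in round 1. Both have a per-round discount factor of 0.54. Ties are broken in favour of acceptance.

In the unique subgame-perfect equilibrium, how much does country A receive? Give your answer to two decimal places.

70.13

Let x be country B's share when country B proposes and y be country A's share when country A proposes.
Country A accepts iff offered ≥ 0.54·y, so x = 200 − 0.54y. Symmetrically y = 200 − 0.54x.
Substituting: x = 200 − 0.54(200 − 0.54x), giving x(1 − 0.54·0.54) = 200(1 − 0.54).
So x = 200 × 0.46 / 0.7084 ≈ 129.8701, and country A receives 200 − x ≈ 70.1299.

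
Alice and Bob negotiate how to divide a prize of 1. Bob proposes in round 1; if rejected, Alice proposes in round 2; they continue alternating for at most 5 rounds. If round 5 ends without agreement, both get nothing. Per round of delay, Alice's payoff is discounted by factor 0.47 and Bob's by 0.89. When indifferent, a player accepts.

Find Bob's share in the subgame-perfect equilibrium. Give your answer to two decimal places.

0.93

Round 5 (Bob proposes): rejection yields 0 for Alice; Bob offers 0 and keeps 1.
Round 4 (Alice proposes): Bob can get 1 next round, worth 0.89 × 1 = 0.89 now. Alice offers 0.89 and keeps 1 − 0.89 = 0.11.
Round 3 (Bob proposes): Alice can get 0.11 next round, worth 0.47 × 0.11 = 0.0517 now, so Bob offers 0.0517, keeping 0.9483.
Round 2 (Alice proposes): Bob can get 0.9483 next round, worth 0.89 × 0.9483 = 0.843987 now. Alice offers 0.843987 and keeps 1 − 0.843987 = 0.156013.
Round 1 (Bob proposes): Alice can get 0.156013 next round, worth 0.47 × 0.156013 = 0.07332611 now; Bob offers that and keeps 0.92667389.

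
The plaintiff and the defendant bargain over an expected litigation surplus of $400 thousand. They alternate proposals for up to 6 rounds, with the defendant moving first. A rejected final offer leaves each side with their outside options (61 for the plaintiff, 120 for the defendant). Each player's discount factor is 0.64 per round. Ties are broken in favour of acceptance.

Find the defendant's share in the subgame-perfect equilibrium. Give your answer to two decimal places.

Round 6 (the plaintiff proposes): the defendant gets 120 if talks fail, so the plaintiff offers 120 and keeps 280.
Round 5 (the defendant proposes): the plaintiff can get 280 next round, worth 0.64 × 280 = 179.2 now, so the defendant offers 179.2, keeping 220.8.
Round 4 (the plaintiff proposes): the defendant can get 220.8 next round, worth 0.64 × 220.8 = 141.312 now. The plaintiff offers 141.312 and keeps 400 − 141.312 = 258.688.
Round 3 (the defendant proposes): the plaintiff can get 258.688 next round, worth 0.64 × 258.688 = 165.56032 now, so the defendant offers 165.56032, keeping 234.43968.
Round 2 (the plaintiff proposes): the defendant can get 234.43968 next round, worth 0.64 × 234.43968 = 150.0413952 now, so the plaintiff offers 150.0413952, keeping 249.9586048.
Round 1 (the defendant proposes): the plaintiff can get 249.9586048 next round, worth 0.64 × 249.9586048 = 159.973507072 now; the defendant offers that and keeps 240.026492928.

240.03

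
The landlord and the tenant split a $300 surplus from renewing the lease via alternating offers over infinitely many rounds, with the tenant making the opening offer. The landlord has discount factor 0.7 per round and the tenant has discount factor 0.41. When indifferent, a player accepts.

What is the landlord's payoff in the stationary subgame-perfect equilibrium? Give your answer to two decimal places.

In a stationary SPE each proposer offers the other exactly their discounted continuation value.
If the tenant keeps x when proposing and the landlord keeps y when proposing, then x = 300 − 0.7y and y = 300 − 0.41x.
Solving: x = 300(1 − 0.7) / (1 − 0.41·0.7) = 90 / 0.713 ≈ 126.2272.
The landlord gets 300 − 126.2272 ≈ 173.7728.

173.77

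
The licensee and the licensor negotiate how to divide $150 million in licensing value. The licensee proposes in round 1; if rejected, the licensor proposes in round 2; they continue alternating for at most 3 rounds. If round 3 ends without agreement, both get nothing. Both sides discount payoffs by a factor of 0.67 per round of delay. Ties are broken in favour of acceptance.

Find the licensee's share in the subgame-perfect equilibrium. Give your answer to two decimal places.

116.84

By backward induction:
Round 3 (the licensee proposes): the licensor will accept anything ≥ 0, so the licensee offers 0 and keeps 150.
Round 2 (the licensor proposes): the licensee can get 150 next round, worth 0.67 × 150 = 100.5 now. The licensor offers 100.5 and keeps 150 − 100.5 = 49.5.
Round 1 (the licensee proposes): the licensor can get 49.5 next round, worth 0.67 × 49.5 = 33.165 now. The licensee offers 33.165 and keeps 150 − 33.165 = 116.835.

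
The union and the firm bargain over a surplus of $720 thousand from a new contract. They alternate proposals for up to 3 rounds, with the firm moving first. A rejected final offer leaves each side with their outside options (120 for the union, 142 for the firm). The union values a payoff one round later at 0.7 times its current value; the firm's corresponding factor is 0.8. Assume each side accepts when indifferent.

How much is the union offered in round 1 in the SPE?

Round 3 (the firm proposes): the union gets 120 if talks fail, so the firm offers 120 and keeps 600.
Round 2 (the union proposes): the firm can get 600 next round, worth 0.8 × 600 = 480 now. The union offers 480 and keeps 720 − 480 = 240.
Round 1 (the firm proposes): the union can get 240 next round, worth 0.7 × 240 = 168 now. The firm offers 168 and keeps 720 − 168 = 552.

168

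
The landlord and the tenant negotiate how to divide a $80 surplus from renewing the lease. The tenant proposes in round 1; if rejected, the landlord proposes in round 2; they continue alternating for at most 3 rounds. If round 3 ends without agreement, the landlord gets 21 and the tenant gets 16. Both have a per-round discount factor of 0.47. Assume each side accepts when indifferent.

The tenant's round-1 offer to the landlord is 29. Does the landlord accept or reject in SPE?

Accept

Round 3 (the tenant proposes): the landlord gets 21 if talks fail, so the tenant offers 21 and keeps 59.
Round 2 (the landlord proposes): the tenant can get 59 next round, worth 0.47 × 59 = 27.73 now. The landlord offers 27.73 and keeps 80 − 27.73 = 52.27.
So by rejecting in round 1, the landlord gets 52.27 next round, worth 0.47 × 52.27 = 24.5669 now.
Offer 29 ≥ 24.5669, so the landlord accepts.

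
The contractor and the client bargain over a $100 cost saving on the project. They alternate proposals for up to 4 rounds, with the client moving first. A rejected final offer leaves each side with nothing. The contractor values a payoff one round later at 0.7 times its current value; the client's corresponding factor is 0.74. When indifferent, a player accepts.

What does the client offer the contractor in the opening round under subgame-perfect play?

Round 4 (the contractor proposes): the client will accept anything ≥ 0, so the contractor offers 0 and keeps 100.
Round 3 (the client proposes): the contractor can get 100 next round, worth 0.7 × 100 = 70 now; the client offers that and keeps 30.
Round 2 (the contractor proposes): the client can get 30 next round, worth 0.74 × 30 = 22.2 now, so the contractor offers 22.2, keeping 77.8.
Round 1 (the client proposes): the contractor can get 77.8 next round, worth 0.7 × 77.8 = 54.46 now; the client offers that and keeps 45.54.

54.46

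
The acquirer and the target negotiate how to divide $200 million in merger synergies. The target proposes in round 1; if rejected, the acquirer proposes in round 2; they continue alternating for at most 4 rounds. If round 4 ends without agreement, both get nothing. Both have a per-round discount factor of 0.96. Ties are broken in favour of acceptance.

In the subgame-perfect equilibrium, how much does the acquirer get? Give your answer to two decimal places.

Solve by backward induction from round 4.
Round 4 (the acquirer proposes): rejection yields 0 for the target; the acquirer offers 0 and keeps 200.
Round 3 (the target proposes): the acquirer can get 200 next round, worth 0.96 × 200 = 192 now. The target offers 192 and keeps 200 − 192 = 8.
Round 2 (the acquirer proposes): the target can get 8 next round, worth 0.96 × 8 = 7.68 now. The acquirer offers 7.68 and keeps 200 − 7.68 = 192.32.
Round 1 (the target proposes): the acquirer can get 192.32 next round, worth 0.96 × 192.32 = 184.6272 now, so the target offers 184.6272, keeping 15.3728.

184.63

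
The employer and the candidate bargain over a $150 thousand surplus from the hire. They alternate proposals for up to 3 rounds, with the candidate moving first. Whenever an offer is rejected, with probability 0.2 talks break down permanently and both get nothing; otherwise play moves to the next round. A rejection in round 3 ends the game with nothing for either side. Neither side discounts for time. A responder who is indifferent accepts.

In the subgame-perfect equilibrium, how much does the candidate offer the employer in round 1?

24

Round 3 (the candidate proposes): the employer will accept anything ≥ 0, so the candidate offers 0 and keeps 150.
Round 2 (the employer proposes): rejecting gives the candidate an expected 0.8 × 150 = 120. The employer offers 120 and keeps 150 − 120 = 30.
Round 1 (the candidate proposes): rejecting gives the employer an expected 0.8 × 30 = 24, so the candidate offers 24, keeping 126.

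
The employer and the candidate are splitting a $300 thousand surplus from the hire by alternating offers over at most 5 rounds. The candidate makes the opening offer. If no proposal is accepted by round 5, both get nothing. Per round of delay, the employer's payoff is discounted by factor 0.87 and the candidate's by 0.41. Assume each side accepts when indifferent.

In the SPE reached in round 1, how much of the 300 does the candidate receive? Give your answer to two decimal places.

Round 5 (the candidate proposes): rejection yields 0 for the employer; the candidate offers 0 and keeps 300.
Round 4 (the employer proposes): the candidate can get 300 next round, worth 0.41 × 300 = 123 now, so the employer offers 123, keeping 177.
Round 3 (the candidate proposes): the employer can get 177 next round, worth 0.87 × 177 = 153.99 now; the candidate offers that and keeps 146.01.
Round 2 (the employer proposes): the candidate can get 146.01 next round, worth 0.41 × 146.01 = 59.8641 now, so the employer offers 59.8641, keeping 240.1359.
Round 1 (the candidate proposes): the employer can get 240.1359 next round, worth 0.87 × 240.1359 = 208.918233 now. The candidate offers 208.918233 and keeps 300 − 208.918233 = 91.081767.

91.08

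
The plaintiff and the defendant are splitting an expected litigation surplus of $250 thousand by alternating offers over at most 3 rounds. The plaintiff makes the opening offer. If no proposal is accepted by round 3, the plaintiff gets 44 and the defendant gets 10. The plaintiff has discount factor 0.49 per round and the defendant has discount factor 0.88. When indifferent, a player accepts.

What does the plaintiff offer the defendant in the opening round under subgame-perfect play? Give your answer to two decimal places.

Round 3 (the plaintiff proposes): the defendant gets 10 if talks fail, so the plaintiff offers 10 and keeps 240.
Round 2 (the defendant proposes): the plaintiff can get 240 next round, worth 0.49 × 240 = 117.6 now, so the defendant offers 117.6, keeping 132.4.
Round 1 (the plaintiff proposes): the defendant can get 132.4 next round, worth 0.88 × 132.4 = 116.512 now, so the plaintiff offers 116.512, keeping 133.488.

116.51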